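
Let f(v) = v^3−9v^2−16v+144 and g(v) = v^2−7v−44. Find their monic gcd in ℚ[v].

v+4

Euclidean algorithm in ℚ[v]:
  v^3−9v^2−16v+144 = (v−2)(v^2−7v−44) + (14v+56)
  v^2−7v−44 = ((1/14)v−11/14)(14v+56) + (0)
Last nonzero remainder: 14v+56. Dividing through by 14 gives the monic gcd v+4.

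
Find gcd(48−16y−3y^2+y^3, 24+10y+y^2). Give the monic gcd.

4+y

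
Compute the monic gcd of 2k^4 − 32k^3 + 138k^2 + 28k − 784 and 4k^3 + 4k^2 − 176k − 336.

k^2 − 5k − 14

Apply the Euclidean algorithm:
  2k^4 − 32k^3 + 138k^2 + 28k − 784 = ((1/2)k − 17/2)(4k^3 + 4k^2 − 176k − 336) + (260k^2 − 1300k − 3640)
  4k^3 + 4k^2 − 176k − 336 = ((1/65)k + 6/65)(260k^2 − 1300k − 3640) + (0)
Last nonzero remainder: 260k^2 − 1300k − 3640. Dividing through by 260 gives the monic gcd k^2 − 5k − 14.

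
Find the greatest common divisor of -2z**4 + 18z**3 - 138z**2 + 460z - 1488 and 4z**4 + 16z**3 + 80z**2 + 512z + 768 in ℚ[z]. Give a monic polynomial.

Euclidean algorithm in ℚ[z]:
  -2z**4 + 18z**3 - 138z**2 + 460z - 1488 = (-1/2)(4z**4 + 16z**3 + 80z**2 + 512z + 768) + (26z**3 - 98z**2 + 716z - 1104)
  4z**4 + 16z**3 + 80z**2 + 512z + 768 = ((2/13)z + 202/169)(26z**3 - 98z**2 + 716z - 1104) + ((14700/169)z**2 - (29400/169)z + 352800/169)
  26z**3 - 98z**2 + 716z - 1104 = ((2197/7350)z - 3887/7350)((14700/169)z**2 - (29400/169)z + 352800/169) + (0)
Last nonzero remainder: (14700/169)z**2 - (29400/169)z + 352800/169. Dividing through by 14700/169 gives the monic gcd z**2 - 2z + 24.

z**2 - 2z + 24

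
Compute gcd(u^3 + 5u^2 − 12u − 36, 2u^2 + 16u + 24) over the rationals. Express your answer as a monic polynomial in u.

u^2 + 8u + 12

Euclidean algorithm in ℚ[u]:
  u^3 + 5u^2 − 12u − 36 = ((1/2)u − 3/2)(2u^2 + 16u + 24) + (0)
Last nonzero remainder: 2u^2 + 16u + 24. Dividing through by 2 gives the monic gcd u^2 + 8u + 12.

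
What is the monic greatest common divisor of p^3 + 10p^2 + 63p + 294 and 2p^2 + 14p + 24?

1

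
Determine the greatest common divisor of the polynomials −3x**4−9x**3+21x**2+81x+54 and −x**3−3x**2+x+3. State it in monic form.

Apply the Euclidean algorithm:
  −3x**4−9x**3+21x**2+81x+54 = (3x)(−x**3−3x**2+x+3) + (18x**2+72x+54)
  −x**3−3x**2+x+3 = (−(1/18)x+1/18)(18x**2+72x+54) + (0)
Last nonzero remainder: 18x**2+72x+54. Dividing through by 18 gives the monic gcd x**2+4x+3.

x**2+4x+3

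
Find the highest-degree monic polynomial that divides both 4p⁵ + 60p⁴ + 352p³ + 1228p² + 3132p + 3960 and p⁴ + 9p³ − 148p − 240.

p² + 11p + 30

Euclidean algorithm in ℚ[p]:
  4p⁵ + 60p⁴ + 352p³ + 1228p² + 3132p + 3960 = (4p + 24)(p⁴ + 9p³ − 148p − 240) + (136p³ + 1820p² + 7644p + 9720)
  p⁴ + 9p³ − 148p − 240 = ((1/136)p − 149/4624)(136p³ + 1820p² + 7644p + 9720) + ((2821/1156)p² + (31031/1156)p + 42315/578)
  136p³ + 1820p² + 7644p + 9720 = ((157216/2821)p + 374544/2821)((2821/1156)p² + (31031/1156)p + 42315/578) + (0)
Last nonzero remainder: (2821/1156)p² + (31031/1156)p + 42315/578. Dividing through by 2821/1156 gives the monic gcd p² + 11p + 30.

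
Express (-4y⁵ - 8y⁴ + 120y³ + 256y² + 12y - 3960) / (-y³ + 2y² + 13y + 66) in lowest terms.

(4y³ - 8y² - 132y + 360)/(y - 6)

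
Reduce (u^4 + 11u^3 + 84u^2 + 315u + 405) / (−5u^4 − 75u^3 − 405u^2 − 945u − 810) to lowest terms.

By polynomial division,
  u^4 + 11u^3 + 84u^2 + 315u + 405 = (−1/5)(−5u^4 − 75u^3 − 405u^2 − 945u − 810) + (−4u^3 + 3u^2 + 126u + 243)
  −5u^4 − 75u^3 − 405u^2 − 945u − 810 = ((5/4)u + 315/16)(−4u^3 + 3u^2 + 126u + 243) + (−(9945/16)u^2 − (29835/8)u − 89505/16)
  −4u^3 + 3u^2 + 126u + 243 = ((64/9945)u − 48/1105)(−(9945/16)u^2 − (29835/8)u − 89505/16) + (0)
Last nonzero remainder: −(9945/16)u^2 − (29835/8)u − 89505/16. Dividing through by −9945/16 gives the monic gcd u^2 + 6u + 9.
Cancel u^2 + 6u + 9 from numerator and denominator to get the reduced form.

(−u^2 − 5u − 45)/(5u^2 + 45u + 90)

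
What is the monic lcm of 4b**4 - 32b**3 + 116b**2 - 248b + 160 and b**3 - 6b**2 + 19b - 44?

Euclidean algorithm in ℚ[b]:
  4b**4 - 32b**3 + 116b**2 - 248b + 160 = (4b - 8)(b**3 - 6b**2 + 19b - 44) + (-8b**2 + 80b - 192)
  b**3 - 6b**2 + 19b - 44 = (-(1/8)b - 1/2)(-8b**2 + 80b - 192) + (35b - 140)
  -8b**2 + 80b - 192 = (-(8/35)b + 48/35)(35b - 140) + (0)
Last nonzero remainder: 35b - 140. Dividing through by 35 gives the monic gcd b - 4.
Then lcm(f, g) = f·g / gcd(f, g); expanding and making the result monic gives the answer.

b**6 - 10b**5 + 56b**4 - 208b**3 + 483b**2 - 762b + 440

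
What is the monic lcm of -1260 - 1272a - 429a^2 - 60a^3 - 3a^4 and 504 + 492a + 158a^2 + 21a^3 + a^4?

Euclidean algorithm in ℚ[a]:
  -3a^4 - 60a^3 - 429a^2 - 1272a - 1260 = (-3)(a^4 + 21a^3 + 158a^2 + 492a + 504) + (3a^3 + 45a^2 + 204a + 252)
  a^4 + 21a^3 + 158a^2 + 492a + 504 = ((1/3)a + 2)(3a^3 + 45a^2 + 204a + 252) + (0)
Last nonzero remainder: 3a^3 + 45a^2 + 204a + 252. Dividing through by 3 gives the monic gcd a^3 + 15a^2 + 68a + 84.
Then lcm(f, g) = f·g / gcd(f, g); expanding and making the result monic gives the answer.

2520 + 2964a + 1282a^2 + 263a^3 + 26a^4 + a^5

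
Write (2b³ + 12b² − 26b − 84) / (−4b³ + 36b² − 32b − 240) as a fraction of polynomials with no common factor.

(−b² − 4b + 21)/(2b² − 22b + 60)

Apply the Euclidean algorithm:
  2b³ + 12b² − 26b − 84 = (−1/2)(−4b³ + 36b² − 32b − 240) + (30b² − 42b − 204)
  −4b³ + 36b² − 32b − 240 = (−(2/15)b + 76/75)(30b² − 42b − 204) + (−(416/25)b − 832/25)
  30b² − 42b − 204 = (−(375/208)b + 1275/208)(−(416/25)b − 832/25) + (0)
Last nonzero remainder: −(416/25)b − 832/25. Dividing through by −416/25 gives the monic gcd b + 2.
Cancel b + 2 from numerator and denominator to get the reduced form.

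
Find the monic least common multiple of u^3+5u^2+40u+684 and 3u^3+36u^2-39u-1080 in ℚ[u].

Apply the Euclidean algorithm:
  u^3+5u^2+40u+684 = (1/3)(3u^3+36u^2-39u-1080) + (-7u^2+53u+1044)
  3u^3+36u^2-39u-1080 = (-(3/7)u-411/49)(-7u^2+53u+1044) + ((41796/49)u+376164/49)
  -7u^2+53u+1044 = (-(343/41796)u+1421/10449)((41796/49)u+376164/49) + (0)
Last nonzero remainder: (41796/49)u+376164/49. Dividing through by 41796/49 gives the monic gcd u+9.
Then lcm(f, g) = f·g / gcd(f, g); expanding and making the result monic gives the answer.

u^5+8u^4+15u^3+604u^2+452u-27360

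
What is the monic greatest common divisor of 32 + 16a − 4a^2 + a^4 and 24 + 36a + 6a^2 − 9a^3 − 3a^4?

4 + 4a + a^2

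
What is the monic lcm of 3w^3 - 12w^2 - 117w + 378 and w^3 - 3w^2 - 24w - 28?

Repeated division with remainder:
  3w^3 - 12w^2 - 117w + 378 = (3)(w^3 - 3w^2 - 24w - 28) + (-3w^2 - 45w + 462)
  w^3 - 3w^2 - 24w - 28 = (-(1/3)w + 6)(-3w^2 - 45w + 462) + (400w - 2800)
  -3w^2 - 45w + 462 = (-(3/400)w - 33/200)(400w - 2800) + (0)
Last nonzero remainder: 400w - 2800. Dividing through by 400 gives the monic gcd w - 7.
Then lcm(f, g) = f·g / gcd(f, g); expanding and making the result monic gives the answer.

w^5 - 51w^3 - 46w^2 + 348w + 504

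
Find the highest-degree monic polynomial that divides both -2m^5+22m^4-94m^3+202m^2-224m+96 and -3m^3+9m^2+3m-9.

Repeated division with remainder:
  -2m^5+22m^4-94m^3+202m^2-224m+96 = ((2/3)m^2-(16/3)m+16)(-3m^3+9m^2+3m-9) + (80m^2-320m+240)
  -3m^3+9m^2+3m-9 = (-(3/80)m-3/80)(80m^2-320m+240) + (0)
Last nonzero remainder: 80m^2-320m+240. Dividing through by 80 gives the monic gcd m^2-4m+3.

m^2-4m+3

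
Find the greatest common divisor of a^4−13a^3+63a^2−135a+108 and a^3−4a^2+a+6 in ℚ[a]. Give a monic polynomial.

a−3

Repeated division with remainder:
  a^4−13a^3+63a^2−135a+108 = (a−9)(a^3−4a^2+a+6) + (26a^2−132a+162)
  a^3−4a^2+a+6 = ((1/26)a+7/169)(26a^2−132a+162) + ((40/169)a−120/169)
  26a^2−132a+162 = ((2197/20)a−4563/20)((40/169)a−120/169) + (0)
Last nonzero remainder: (40/169)a−120/169. Dividing through by 40/169 gives the monic gcd a−3.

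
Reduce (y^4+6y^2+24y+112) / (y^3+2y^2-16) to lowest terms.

(y^2-4y+14)/(y-2)

Repeated division with remainder:
  y^4+6y^2+24y+112 = (y-2)(y^3+2y^2-16) + (10y^2+40y+80)
  y^3+2y^2-16 = ((1/10)y-1/5)(10y^2+40y+80) + (0)
Last nonzero remainder: 10y^2+40y+80. Dividing through by 10 gives the monic gcd y^2+4y+8.
Cancel y^2+4y+8 from numerator and denominator to get the reduced form.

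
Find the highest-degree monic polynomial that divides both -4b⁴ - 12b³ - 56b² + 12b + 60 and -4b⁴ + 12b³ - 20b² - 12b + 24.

Apply the Euclidean algorithm:
  -4b⁴ - 12b³ - 56b² + 12b + 60 = (-4b⁴ + 12b³ - 20b² - 12b + 24) + (-24b³ - 36b² + 24b + 36)
  -4b⁴ + 12b³ - 20b² - 12b + 24 = ((1/6)b - 3/4)(-24b³ - 36b² + 24b + 36) + (-51b² + 51)
  -24b³ - 36b² + 24b + 36 = ((8/17)b + 12/17)(-51b² + 51) + (0)
Last nonzero remainder: -51b² + 51. Dividing through by -51 gives the monic gcd b² - 1.

b² - 1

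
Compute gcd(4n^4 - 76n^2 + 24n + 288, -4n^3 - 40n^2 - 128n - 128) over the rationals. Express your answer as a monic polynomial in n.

n^2 + 6n + 8

By polynomial division,
  4n^4 - 76n^2 + 24n + 288 = (-n + 10)(-4n^3 - 40n^2 - 128n - 128) + (196n^2 + 1176n + 1568)
  -4n^3 - 40n^2 - 128n - 128 = (-(1/49)n - 4/49)(196n^2 + 1176n + 1568) + (0)
Last nonzero remainder: 196n^2 + 1176n + 1568. Dividing through by 196 gives the monic gcd n^2 + 6n + 8.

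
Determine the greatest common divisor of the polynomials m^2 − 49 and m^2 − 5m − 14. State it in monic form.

m − 7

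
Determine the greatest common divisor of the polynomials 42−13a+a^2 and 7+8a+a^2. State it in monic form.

1

By polynomial division,
  a^2−13a+42 = (a^2+8a+7) + (−21a+35)
  a^2+8a+7 = (−(1/21)a−29/63)(−21a+35) + (208/9)
  −21a+35 = (−(189/208)a+315/208)(208/9) + (0)
The last nonzero remainder is the constant 208/9, so the polynomials are coprime and gcd = 1.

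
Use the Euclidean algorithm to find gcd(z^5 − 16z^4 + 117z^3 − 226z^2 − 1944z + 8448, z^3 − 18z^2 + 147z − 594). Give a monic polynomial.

Euclidean algorithm in ℚ[z]:
  z^5 − 16z^4 + 117z^3 − 226z^2 − 1944z + 8448 = (z^2 + 2z + 6)(z^3 − 18z^2 + 147z − 594) + (182z^2 − 1638z + 12012)
  z^3 − 18z^2 + 147z − 594 = ((1/182)z − 9/182)(182z^2 − 1638z + 12012) + (0)
Last nonzero remainder: 182z^2 − 1638z + 12012. Dividing through by 182 gives the monic gcd z^2 − 9z + 66.

z^2 − 9z + 66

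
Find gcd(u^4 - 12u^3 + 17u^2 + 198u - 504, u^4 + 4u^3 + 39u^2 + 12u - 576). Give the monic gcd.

u^2 + u - 12

By polynomial division,
  u^4 - 12u^3 + 17u^2 + 198u - 504 = (u^4 + 4u^3 + 39u^2 + 12u - 576) + (-16u^3 - 22u^2 + 186u + 72)
  u^4 + 4u^3 + 39u^2 + 12u - 576 = (-(1/16)u - 21/128)(-16u^3 - 22u^2 + 186u + 72) + ((3009/64)u^2 + (3009/64)u - 9027/16)
  -16u^3 - 22u^2 + 186u + 72 = (-(1024/3009)u - 128/1003)((3009/64)u^2 + (3009/64)u - 9027/16) + (0)
Last nonzero remainder: (3009/64)u^2 + (3009/64)u - 9027/16. Dividing through by 3009/64 gives the monic gcd u^2 + u - 12.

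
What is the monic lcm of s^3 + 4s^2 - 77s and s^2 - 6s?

s^4 - 2s^3 - 101s^2 + 462s

Apply the Euclidean algorithm:
  s^3 + 4s^2 - 77s = (s + 10)(s^2 - 6s) + (-17s)
  s^2 - 6s = (-(1/17)s + 6/17)(-17s) + (0)
Last nonzero remainder: -17s. Dividing through by -17 gives the monic gcd s.
Then lcm(f, g) = f·g / gcd(f, g); expanding and making the result monic gives the answer.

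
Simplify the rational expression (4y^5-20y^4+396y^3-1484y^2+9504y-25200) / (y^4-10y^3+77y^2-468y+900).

Apply the Euclidean algorithm:
  4y^5-20y^4+396y^3-1484y^2+9504y-25200 = (4y+20)(y^4-10y^3+77y^2-468y+900) + (288y^3-1152y^2+15264y-43200)
  y^4-10y^3+77y^2-468y+900 = ((1/288)y-1/48)(288y^3-1152y^2+15264y-43200) + (0)
Last nonzero remainder: 288y^3-1152y^2+15264y-43200. Dividing through by 288 gives the monic gcd y^3-4y^2+53y-150.
Cancel y^3-4y^2+53y-150 from numerator and denominator to get the reduced form.

(4y^2-4y+168)/(y-6)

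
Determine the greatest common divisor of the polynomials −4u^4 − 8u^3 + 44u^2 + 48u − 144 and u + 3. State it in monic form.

By polynomial division,
  −4u^4 − 8u^3 + 44u^2 + 48u − 144 = (−4u^3 + 4u^2 + 32u − 48)(u + 3) + (0)
The last nonzero remainder u + 3 is already monic.

u + 3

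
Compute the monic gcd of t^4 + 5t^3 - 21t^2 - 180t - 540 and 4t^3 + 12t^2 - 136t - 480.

Apply the Euclidean algorithm:
  t^4 + 5t^3 - 21t^2 - 180t - 540 = ((1/4)t + 1/2)(4t^3 + 12t^2 - 136t - 480) + (7t^2 + 8t - 300)
  4t^3 + 12t^2 - 136t - 480 = ((4/7)t + 52/49)(7t^2 + 8t - 300) + ((1320/49)t - 7920/49)
  7t^2 + 8t - 300 = ((343/1320)t + 245/132)((1320/49)t - 7920/49) + (0)
Last nonzero remainder: (1320/49)t - 7920/49. Dividing through by 1320/49 gives the monic gcd t - 6.

t - 6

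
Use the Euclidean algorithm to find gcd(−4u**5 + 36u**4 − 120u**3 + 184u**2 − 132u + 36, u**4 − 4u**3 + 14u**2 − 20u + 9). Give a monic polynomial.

u**2 − 2u + 1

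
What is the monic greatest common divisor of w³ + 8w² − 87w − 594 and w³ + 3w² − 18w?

w + 6

Euclidean algorithm in ℚ[w]:
  w³ + 8w² − 87w − 594 = (w³ + 3w² − 18w) + (5w² − 69w − 594)
  w³ + 3w² − 18w = ((1/5)w + 84/25)(5w² − 69w − 594) + ((8316/25)w + 49896/25)
  5w² − 69w − 594 = ((125/8316)w − 25/84)((8316/25)w + 49896/25) + (0)
Last nonzero remainder: (8316/25)w + 49896/25. Dividing through by 8316/25 gives the monic gcd w + 6.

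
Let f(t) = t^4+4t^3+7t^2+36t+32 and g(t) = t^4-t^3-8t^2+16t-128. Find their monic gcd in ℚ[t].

t^3+3t^2+4t+32

Apply the Euclidean algorithm:
  t^4+4t^3+7t^2+36t+32 = (t^4-t^3-8t^2+16t-128) + (5t^3+15t^2+20t+160)
  t^4-t^3-8t^2+16t-128 = ((1/5)t-4/5)(5t^3+15t^2+20t+160) + (0)
Last nonzero remainder: 5t^3+15t^2+20t+160. Dividing through by 5 gives the monic gcd t^3+3t^2+4t+32.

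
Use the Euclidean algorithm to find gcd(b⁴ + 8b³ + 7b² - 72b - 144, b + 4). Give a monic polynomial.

b + 4

Euclidean algorithm in ℚ[b]:
  b⁴ + 8b³ + 7b² - 72b - 144 = (b³ + 4b² - 9b - 36)(b + 4) + (0)
The last nonzero remainder b + 4 is already monic.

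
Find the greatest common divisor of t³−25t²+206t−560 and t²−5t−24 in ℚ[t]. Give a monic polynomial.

Euclidean algorithm in ℚ[t]:
  t³−25t²+206t−560 = (t−20)(t²−5t−24) + (130t−1040)
  t²−5t−24 = ((1/130)t+3/130)(130t−1040) + (0)
Last nonzero remainder: 130t−1040. Dividing through by 130 gives the monic gcd t−8.

t−8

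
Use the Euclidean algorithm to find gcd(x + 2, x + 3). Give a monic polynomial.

Repeated division with remainder:
  x + 2 = (x + 3) + (-1)
  x + 3 = (-x - 3)(-1) + (0)
The last nonzero remainder is the constant -1, so the polynomials are coprime and gcd = 1.

1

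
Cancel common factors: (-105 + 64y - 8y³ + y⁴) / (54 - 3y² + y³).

Euclidean algorithm in ℚ[y]:
  y⁴ - 8y³ + 64y - 105 = (y - 5)(y³ - 3y² + 54) + (-15y² + 10y + 165)
  y³ - 3y² + 54 = (-(1/15)y + 7/45)(-15y² + 10y + 165) + ((85/9)y + 85/3)
  -15y² + 10y + 165 = (-(27/17)y + 99/17)((85/9)y + 85/3) + (0)
Last nonzero remainder: (85/9)y + 85/3. Dividing through by 85/9 gives the monic gcd y + 3.
Cancel y + 3 from numerator and denominator to get the reduced form.

(-35 + 33y - 11y² + y³)/(18 - 6y + y²)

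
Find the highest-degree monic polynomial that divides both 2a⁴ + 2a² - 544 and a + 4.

a + 4

Repeated division with remainder:
  2a⁴ + 2a² - 544 = (2a³ - 8a² + 34a - 136)(a + 4) + (0)
The last nonzero remainder a + 4 is already monic.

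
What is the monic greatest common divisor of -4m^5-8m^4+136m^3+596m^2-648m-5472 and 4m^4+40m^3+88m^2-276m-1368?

m^3+4m^2-2m-57

Euclidean algorithm in ℚ[m]:
  -4m^5-8m^4+136m^3+596m^2-648m-5472 = (-m+8)(4m^4+40m^3+88m^2-276m-1368) + (-96m^3-384m^2+192m+5472)
  4m^4+40m^3+88m^2-276m-1368 = (-(1/24)m-1/4)(-96m^3-384m^2+192m+5472) + (0)
Last nonzero remainder: -96m^3-384m^2+192m+5472. Dividing through by -96 gives the monic gcd m^3+4m^2-2m-57.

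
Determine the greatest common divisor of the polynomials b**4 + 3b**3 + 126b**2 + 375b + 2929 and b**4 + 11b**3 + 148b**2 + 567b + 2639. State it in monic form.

Repeated division with remainder:
  b**4 + 3b**3 + 126b**2 + 375b + 2929 = (b**4 + 11b**3 + 148b**2 + 567b + 2639) + (−8b**3 − 22b**2 − 192b + 290)
  b**4 + 11b**3 + 148b**2 + 567b + 2639 = (−(1/8)b − 33/32)(−8b**3 − 22b**2 − 192b + 290) + ((1621/16)b**2 + (1621/4)b + 47009/16)
  −8b**3 − 22b**2 − 192b + 290 = (−(128/1621)b + 160/1621)((1621/16)b**2 + (1621/4)b + 47009/16) + (0)
Last nonzero remainder: (1621/16)b**2 + (1621/4)b + 47009/16. Dividing through by 1621/16 gives the monic gcd b**2 + 4b + 29.

b**2 + 4b + 29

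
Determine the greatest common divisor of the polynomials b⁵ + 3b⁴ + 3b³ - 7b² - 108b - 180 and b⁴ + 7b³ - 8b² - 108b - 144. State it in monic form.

Euclidean algorithm in ℚ[b]:
  b⁵ + 3b⁴ + 3b³ - 7b² - 108b - 180 = (b - 4)(b⁴ + 7b³ - 8b² - 108b - 144) + (39b³ + 69b² - 396b - 756)
  b⁴ + 7b³ - 8b² - 108b - 144 = ((1/39)b + 68/507)(39b³ + 69b² - 396b - 756) + (-(1200/169)b² - (6000/169)b - 7200/169)
  39b³ + 69b² - 396b - 756 = (-(2197/400)b + 3549/200)(-(1200/169)b² - (6000/169)b - 7200/169) + (0)
Last nonzero remainder: -(1200/169)b² - (6000/169)b - 7200/169. Dividing through by -1200/169 gives the monic gcd b² + 5b + 6.

b² + 5b + 6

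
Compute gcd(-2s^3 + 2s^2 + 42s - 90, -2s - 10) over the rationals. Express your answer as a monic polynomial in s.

Repeated division with remainder:
  -2s^3 + 2s^2 + 42s - 90 = (s^2 - 6s + 9)(-2s - 10) + (0)
Last nonzero remainder: -2s - 10. Dividing through by -2 gives the monic gcd s + 5.

s + 5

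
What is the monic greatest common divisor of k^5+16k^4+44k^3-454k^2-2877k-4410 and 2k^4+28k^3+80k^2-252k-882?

Repeated division with remainder:
  k^5+16k^4+44k^3-454k^2-2877k-4410 = ((1/2)k+1)(2k^4+28k^3+80k^2-252k-882) + (-24k^3-408k^2-2184k-3528)
  2k^4+28k^3+80k^2-252k-882 = (-(1/12)k+1/4)(-24k^3-408k^2-2184k-3528) + (0)
Last nonzero remainder: -24k^3-408k^2-2184k-3528. Dividing through by -24 gives the monic gcd k^3+17k^2+91k+147.

k^3+17k^2+91k+147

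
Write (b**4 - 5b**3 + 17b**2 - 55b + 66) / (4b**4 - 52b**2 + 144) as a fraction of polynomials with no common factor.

(b**2 + 11)/(4b**2 + 20b + 24)

Repeated division with remainder:
  b**4 - 5b**3 + 17b**2 - 55b + 66 = (1/4)(4b**4 - 52b**2 + 144) + (-5b**3 + 30b**2 - 55b + 30)
  4b**4 - 52b**2 + 144 = (-(4/5)b - 24/5)(-5b**3 + 30b**2 - 55b + 30) + (48b**2 - 240b + 288)
  -5b**3 + 30b**2 - 55b + 30 = (-(5/48)b + 5/48)(48b**2 - 240b + 288) + (0)
Last nonzero remainder: 48b**2 - 240b + 288. Dividing through by 48 gives the monic gcd b**2 - 5b + 6.
Cancel b**2 - 5b + 6 from numerator and denominator to get the reduced form.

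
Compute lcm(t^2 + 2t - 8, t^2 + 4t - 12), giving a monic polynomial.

Apply the Euclidean algorithm:
  t^2 + 2t - 8 = (t^2 + 4t - 12) + (-2t + 4)
  t^2 + 4t - 12 = (-(1/2)t - 3)(-2t + 4) + (0)
Last nonzero remainder: -2t + 4. Dividing through by -2 gives the monic gcd t - 2.
Then lcm(f, g) = f·g / gcd(f, g); expanding and making the result monic gives the answer.

t^3 + 8t^2 + 4t - 48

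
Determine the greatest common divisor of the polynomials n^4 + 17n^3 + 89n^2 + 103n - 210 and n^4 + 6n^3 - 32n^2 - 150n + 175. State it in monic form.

Repeated division with remainder:
  n^4 + 17n^3 + 89n^2 + 103n - 210 = (n^4 + 6n^3 - 32n^2 - 150n + 175) + (11n^3 + 121n^2 + 253n - 385)
  n^4 + 6n^3 - 32n^2 - 150n + 175 = ((1/11)n - 5/11)(11n^3 + 121n^2 + 253n - 385) + (0)
Last nonzero remainder: 11n^3 + 121n^2 + 253n - 385. Dividing through by 11 gives the monic gcd n^3 + 11n^2 + 23n - 35.

n^3 + 11n^2 + 23n - 35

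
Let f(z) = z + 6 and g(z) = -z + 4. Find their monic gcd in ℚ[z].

Apply the Euclidean algorithm:
  z + 6 = (-1)(-z + 4) + (10)
  -z + 4 = (-(1/10)z + 2/5)(10) + (0)
The last nonzero remainder is the constant 10, so the polynomials are coprime and gcd = 1.

1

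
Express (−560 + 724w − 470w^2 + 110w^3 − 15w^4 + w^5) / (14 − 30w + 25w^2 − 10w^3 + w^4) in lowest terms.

Apply the Euclidean algorithm:
  w^5 − 15w^4 + 110w^3 − 470w^2 + 724w − 560 = (w − 5)(w^4 − 10w^3 + 25w^2 − 30w + 14) + (35w^3 − 315w^2 + 560w − 490)
  w^4 − 10w^3 + 25w^2 − 30w + 14 = ((1/35)w − 1/35)(35w^3 − 315w^2 + 560w − 490) + (0)
Last nonzero remainder: 35w^3 − 315w^2 + 560w − 490. Dividing through by 35 gives the monic gcd w^3 − 9w^2 + 16w − 14.
Cancel w^3 − 9w^2 + 16w − 14 from numerator and denominator to get the reduced form.

(40 − 6w + w^2)/(−1 + w)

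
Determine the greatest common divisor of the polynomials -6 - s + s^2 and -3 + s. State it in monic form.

-3 + s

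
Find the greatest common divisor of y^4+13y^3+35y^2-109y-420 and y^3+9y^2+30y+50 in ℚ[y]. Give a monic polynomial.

Repeated division with remainder:
  y^4+13y^3+35y^2-109y-420 = (y+4)(y^3+9y^2+30y+50) + (-31y^2-279y-620)
  y^3+9y^2+30y+50 = (-(1/31)y)(-31y^2-279y-620) + (10y+50)
  -31y^2-279y-620 = (-(31/10)y-62/5)(10y+50) + (0)
Last nonzero remainder: 10y+50. Dividing through by 10 gives the monic gcd y+5.

y+5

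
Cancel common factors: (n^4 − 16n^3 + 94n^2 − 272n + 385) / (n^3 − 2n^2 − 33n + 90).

Euclidean algorithm in ℚ[n]:
  n^4 − 16n^3 + 94n^2 − 272n + 385 = (n − 14)(n^3 − 2n^2 − 33n + 90) + (99n^2 − 824n + 1645)
  n^3 − 2n^2 − 33n + 90 = ((1/99)n + 626/9801)(99n^2 − 824n + 1645) + ((29536/9801)n − 147680/9801)
  99n^2 − 824n + 1645 = ((970299/29536)n − 3224529/29536)((29536/9801)n − 147680/9801) + (0)
Last nonzero remainder: (29536/9801)n − 147680/9801. Dividing through by 29536/9801 gives the monic gcd n − 5.
Cancel n − 5 from numerator and denominator to get the reduced form.

(n^3 − 11n^2 + 39n − 77)/(n^2 + 3n − 18)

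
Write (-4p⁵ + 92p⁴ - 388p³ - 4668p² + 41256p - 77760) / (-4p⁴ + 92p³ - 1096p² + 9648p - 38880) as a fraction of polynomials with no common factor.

(p³ - 4p² - 69p + 216)/(p² - 4p + 108)

Repeated division with remainder:
  -4p⁵ + 92p⁴ - 388p³ - 4668p² + 41256p - 77760 = (p)(-4p⁴ + 92p³ - 1096p² + 9648p - 38880) + (708p³ - 14316p² + 80136p - 77760)
  -4p⁴ + 92p³ - 1096p² + 9648p - 38880 = (-(1/177)p + 164/10443)(708p³ - 14316p² + 80136p - 77760) + (-(1456560/3481)p² + (27674640/3481)p - 131090400/3481)
  708p³ - 14316p² + 80136p - 77760 = (-(205379/121380)p + 20886/10115)(-(1456560/3481)p² + (27674640/3481)p - 131090400/3481) + (0)
Last nonzero remainder: -(1456560/3481)p² + (27674640/3481)p - 131090400/3481. Dividing through by -1456560/3481 gives the monic gcd p² - 19p + 90.
Cancel p² - 19p + 90 from numerator and denominator to get the reduced form.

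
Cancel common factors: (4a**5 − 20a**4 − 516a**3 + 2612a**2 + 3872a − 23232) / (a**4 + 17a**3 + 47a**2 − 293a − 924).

(4a**2 − 60a + 176)/(a + 7)

By polynomial division,
  4a**5 − 20a**4 − 516a**3 + 2612a**2 + 3872a − 23232 = (4a − 88)(a**4 + 17a**3 + 47a**2 − 293a − 924) + (792a**3 + 7920a**2 − 18216a − 104544)
  a**4 + 17a**3 + 47a**2 − 293a − 924 = ((1/792)a + 7/792)(792a**3 + 7920a**2 − 18216a − 104544) + (0)
Last nonzero remainder: 792a**3 + 7920a**2 − 18216a − 104544. Dividing through by 792 gives the monic gcd a**3 + 10a**2 − 23a − 132.
Cancel a**3 + 10a**2 − 23a − 132 from numerator and denominator to get the reduced form.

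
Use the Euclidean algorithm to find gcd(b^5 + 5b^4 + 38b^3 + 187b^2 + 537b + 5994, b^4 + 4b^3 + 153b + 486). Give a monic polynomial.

Apply the Euclidean algorithm:
  b^5 + 5b^4 + 38b^3 + 187b^2 + 537b + 5994 = (b + 1)(b^4 + 4b^3 + 153b + 486) + (34b^3 + 34b^2 - 102b + 5508)
  b^4 + 4b^3 + 153b + 486 = ((1/34)b + 3/34)(34b^3 + 34b^2 - 102b + 5508) + (0)
Last nonzero remainder: 34b^3 + 34b^2 - 102b + 5508. Dividing through by 34 gives the monic gcd b^3 + b^2 - 3b + 162.

b^3 + b^2 - 3b + 162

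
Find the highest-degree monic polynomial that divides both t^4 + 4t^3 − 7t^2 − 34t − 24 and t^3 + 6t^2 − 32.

Repeated division with remainder:
  t^4 + 4t^3 − 7t^2 − 34t − 24 = (t − 2)(t^3 + 6t^2 − 32) + (5t^2 − 2t − 88)
  t^3 + 6t^2 − 32 = ((1/5)t + 32/25)(5t^2 − 2t − 88) + ((504/25)t + 2016/25)
  5t^2 − 2t − 88 = ((125/504)t − 275/252)((504/25)t + 2016/25) + (0)
Last nonzero remainder: (504/25)t + 2016/25. Dividing through by 504/25 gives the monic gcd t + 4.

t + 4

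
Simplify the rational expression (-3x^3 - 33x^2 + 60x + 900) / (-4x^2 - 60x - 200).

By polynomial division,
  -3x^3 - 33x^2 + 60x + 900 = ((3/4)x - 3)(-4x^2 - 60x - 200) + (30x + 300)
  -4x^2 - 60x - 200 = (-(2/15)x - 2/3)(30x + 300) + (0)
Last nonzero remainder: 30x + 300. Dividing through by 30 gives the monic gcd x + 10.
Cancel x + 10 from numerator and denominator to get the reduced form.

(3x^2 + 3x - 90)/(4x + 20)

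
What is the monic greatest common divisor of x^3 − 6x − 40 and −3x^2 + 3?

Repeated division with remainder:
  x^3 − 6x − 40 = (−(1/3)x)(−3x^2 + 3) + (−5x − 40)
  −3x^2 + 3 = ((3/5)x − 24/5)(−5x − 40) + (−189)
  −5x − 40 = ((5/189)x + 40/189)(−189) + (0)
The last nonzero remainder is the constant −189, so the polynomials are coprime and gcd = 1.

1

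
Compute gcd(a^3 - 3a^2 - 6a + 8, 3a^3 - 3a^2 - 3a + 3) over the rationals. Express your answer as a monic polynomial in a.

a - 1

Repeated division with remainder:
  a^3 - 3a^2 - 6a + 8 = (1/3)(3a^3 - 3a^2 - 3a + 3) + (-2a^2 - 5a + 7)
  3a^3 - 3a^2 - 3a + 3 = (-(3/2)a + 21/4)(-2a^2 - 5a + 7) + ((135/4)a - 135/4)
  -2a^2 - 5a + 7 = (-(8/135)a - 28/135)((135/4)a - 135/4) + (0)
Last nonzero remainder: (135/4)a - 135/4. Dividing through by 135/4 gives the monic gcd a - 1.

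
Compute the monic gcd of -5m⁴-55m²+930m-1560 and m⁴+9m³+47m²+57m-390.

m³+4m²+27m-78

Apply the Euclidean algorithm:
  -5m⁴-55m²+930m-1560 = (-5)(m⁴+9m³+47m²+57m-390) + (45m³+180m²+1215m-3510)
  m⁴+9m³+47m²+57m-390 = ((1/45)m+1/9)(45m³+180m²+1215m-3510) + (0)
Last nonzero remainder: 45m³+180m²+1215m-3510. Dividing through by 45 gives the monic gcd m³+4m²+27m-78.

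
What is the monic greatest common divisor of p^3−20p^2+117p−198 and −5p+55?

p−11

By polynomial division,
  p^3−20p^2+117p−198 = (−(1/5)p^2+(9/5)p−18/5)(−5p+55) + (0)
Last nonzero remainder: −5p+55. Dividing through by −5 gives the monic gcd p−11.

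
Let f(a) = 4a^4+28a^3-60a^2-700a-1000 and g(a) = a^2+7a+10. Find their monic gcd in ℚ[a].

Euclidean algorithm in ℚ[a]:
  4a^4+28a^3-60a^2-700a-1000 = (4a^2-100)(a^2+7a+10) + (0)
The last nonzero remainder a^2+7a+10 is already monic.

a^2+7a+10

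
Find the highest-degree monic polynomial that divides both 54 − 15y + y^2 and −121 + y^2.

1

Apply the Euclidean algorithm:
  y^2 − 15y + 54 = (y^2 − 121) + (−15y + 175)
  y^2 − 121 = (−(1/15)y − 7/9)(−15y + 175) + (136/9)
  −15y + 175 = (−(135/136)y + 1575/136)(136/9) + (0)
The last nonzero remainder is the constant 136/9, so the polynomials are coprime and gcd = 1.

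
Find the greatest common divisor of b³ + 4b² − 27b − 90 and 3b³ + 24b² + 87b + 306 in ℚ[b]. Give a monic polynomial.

Apply the Euclidean algorithm:
  b³ + 4b² − 27b − 90 = (1/3)(3b³ + 24b² + 87b + 306) + (−4b² − 56b − 192)
  3b³ + 24b² + 87b + 306 = (−(3/4)b + 9/2)(−4b² − 56b − 192) + (195b + 1170)
  −4b² − 56b − 192 = (−(4/195)b − 32/195)(195b + 1170) + (0)
Last nonzero remainder: 195b + 1170. Dividing through by 195 gives the monic gcd b + 6.

b + 6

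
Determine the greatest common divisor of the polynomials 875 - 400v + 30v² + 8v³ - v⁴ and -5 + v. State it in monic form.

-5 + v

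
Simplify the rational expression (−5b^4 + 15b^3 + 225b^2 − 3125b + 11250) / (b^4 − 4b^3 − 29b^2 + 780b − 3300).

Repeated division with remainder:
  −5b^4 + 15b^3 + 225b^2 − 3125b + 11250 = (−5)(b^4 − 4b^3 − 29b^2 + 780b − 3300) + (−5b^3 + 80b^2 + 775b − 5250)
  b^4 − 4b^3 − 29b^2 + 780b − 3300 = (−(1/5)b − 12/5)(−5b^3 + 80b^2 + 775b − 5250) + (318b^2 + 1590b − 15900)
  −5b^3 + 80b^2 + 775b − 5250 = (−(5/318)b + 35/106)(318b^2 + 1590b − 15900) + (0)
Last nonzero remainder: 318b^2 + 1590b − 15900. Dividing through by 318 gives the monic gcd b^2 + 5b − 50.
Cancel b^2 + 5b − 50 from numerator and denominator to get the reduced form.

(−5b^2 + 40b − 225)/(b^2 − 9b + 66)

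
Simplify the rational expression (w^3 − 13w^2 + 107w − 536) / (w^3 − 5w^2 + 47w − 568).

By polynomial division,
  w^3 − 13w^2 + 107w − 536 = (w^3 − 5w^2 + 47w − 568) + (−8w^2 + 60w + 32)
  w^3 − 5w^2 + 47w − 568 = (−(1/8)w − 5/16)(−8w^2 + 60w + 32) + ((279/4)w − 558)
  −8w^2 + 60w + 32 = (−(32/279)w − 16/279)((279/4)w − 558) + (0)
Last nonzero remainder: (279/4)w − 558. Dividing through by 279/4 gives the monic gcd w − 8.
Cancel w − 8 from numerator and denominator to get the reduced form.

(w^2 − 5w + 67)/(w^2 + 3w + 71)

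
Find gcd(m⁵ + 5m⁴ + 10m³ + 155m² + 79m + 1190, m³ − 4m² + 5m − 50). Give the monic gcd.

Repeated division with remainder:
  m⁵ + 5m⁴ + 10m³ + 155m² + 79m + 1190 = (m² + 9m + 41)(m³ − 4m² + 5m − 50) + (324m² + 324m + 3240)
  m³ − 4m² + 5m − 50 = ((1/324)m − 5/324)(324m² + 324m + 3240) + (0)
Last nonzero remainder: 324m² + 324m + 3240. Dividing through by 324 gives the monic gcd m² + m + 10.

m² + m + 10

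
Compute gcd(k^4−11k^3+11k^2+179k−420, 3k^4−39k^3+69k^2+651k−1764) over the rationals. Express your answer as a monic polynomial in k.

k^3−6k^2−19k+84

Euclidean algorithm in ℚ[k]:
  k^4−11k^3+11k^2+179k−420 = (1/3)(3k^4−39k^3+69k^2+651k−1764) + (2k^3−12k^2−38k+168)
  3k^4−39k^3+69k^2+651k−1764 = ((3/2)k−21/2)(2k^3−12k^2−38k+168) + (0)
Last nonzero remainder: 2k^3−12k^2−38k+168. Dividing through by 2 gives the monic gcd k^3−6k^2−19k+84.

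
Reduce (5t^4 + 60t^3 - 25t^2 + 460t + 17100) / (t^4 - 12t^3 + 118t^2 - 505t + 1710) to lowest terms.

(5t^2 + 95t + 450)/(t^2 - 5t + 45)

By polynomial division,
  5t^4 + 60t^3 - 25t^2 + 460t + 17100 = (5)(t^4 - 12t^3 + 118t^2 - 505t + 1710) + (120t^3 - 615t^2 + 2985t + 8550)
  t^4 - 12t^3 + 118t^2 - 505t + 1710 = ((1/120)t - 11/192)(120t^3 - 615t^2 + 2985t + 8550) + ((3705/64)t^2 - (25935/64)t + 70395/32)
  120t^3 - 615t^2 + 2985t + 8550 = ((512/247)t + 960/247)((3705/64)t^2 - (25935/64)t + 70395/32) + (0)
Last nonzero remainder: (3705/64)t^2 - (25935/64)t + 70395/32. Dividing through by 3705/64 gives the monic gcd t^2 - 7t + 38.
Cancel t^2 - 7t + 38 from numerator and denominator to get the reduced form.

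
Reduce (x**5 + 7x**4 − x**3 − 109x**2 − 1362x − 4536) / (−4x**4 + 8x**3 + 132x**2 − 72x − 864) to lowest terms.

(−x**3 − 9x**2 − 41x − 189)/(4x**2 − 36)

Repeated division with remainder:
  x**5 + 7x**4 − x**3 − 109x**2 − 1362x − 4536 = (−(1/4)x − 9/4)(−4x**4 + 8x**3 + 132x**2 − 72x − 864) + (50x**3 + 170x**2 − 1740x − 6480)
  −4x**4 + 8x**3 + 132x**2 − 72x − 864 = (−(2/25)x + 54/125)(50x**3 + 170x**2 − 1740x − 6480) + (−(2016/25)x**2 + (4032/25)x + 48384/25)
  50x**3 + 170x**2 − 1740x − 6480 = (−(625/1008)x − 375/112)(−(2016/25)x**2 + (4032/25)x + 48384/25) + (0)
Last nonzero remainder: −(2016/25)x**2 + (4032/25)x + 48384/25. Dividing through by −2016/25 gives the monic gcd x**2 − 2x − 24.
Cancel x**2 − 2x − 24 from numerator and denominator to get the reduced form.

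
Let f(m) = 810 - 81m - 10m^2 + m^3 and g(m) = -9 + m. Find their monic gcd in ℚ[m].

-9 + m

Apply the Euclidean algorithm:
  m^3 - 10m^2 - 81m + 810 = (m^2 - m - 90)(m - 9) + (0)
The last nonzero remainder m - 9 is already monic.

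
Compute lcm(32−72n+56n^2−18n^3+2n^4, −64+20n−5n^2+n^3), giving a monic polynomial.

256−592n+500n^2−208n^3+53n^4−10n^5+n^6

Euclidean algorithm in ℚ[n]:
  2n^4−18n^3+56n^2−72n+32 = (2n−8)(n^3−5n^2+20n−64) + (−24n^2+216n−480)
  n^3−5n^2+20n−64 = (−(1/24)n−1/6)(−24n^2+216n−480) + (36n−144)
  −24n^2+216n−480 = (−(2/3)n+10/3)(36n−144) + (0)
Last nonzero remainder: 36n−144. Dividing through by 36 gives the monic gcd n−4.
Then lcm(f, g) = f·g / gcd(f, g); expanding and making the result monic gives the answer.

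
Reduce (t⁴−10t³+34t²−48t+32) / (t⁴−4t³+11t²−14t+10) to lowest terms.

Repeated division with remainder:
  t⁴−10t³+34t²−48t+32 = (t⁴−4t³+11t²−14t+10) + (−6t³+23t²−34t+22)
  t⁴−4t³+11t²−14t+10 = (−(1/6)t+1/36)(−6t³+23t²−34t+22) + ((169/36)t²−(169/18)t+169/18)
  −6t³+23t²−34t+22 = (−(216/169)t+396/169)((169/36)t²−(169/18)t+169/18) + (0)
Last nonzero remainder: (169/36)t²−(169/18)t+169/18. Dividing through by 169/36 gives the monic gcd t²−2t+2.
Cancel t²−2t+2 from numerator and denominator to get the reduced form.

(t²−8t+16)/(t²−2t+5)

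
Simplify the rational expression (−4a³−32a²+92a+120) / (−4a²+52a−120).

Apply the Euclidean algorithm:
  −4a³−32a²+92a+120 = (a+21)(−4a²+52a−120) + (−880a+2640)
  −4a²+52a−120 = ((1/220)a−1/22)(−880a+2640) + (0)
Last nonzero remainder: −880a+2640. Dividing through by −880 gives the monic gcd a−3.
Cancel a−3 from numerator and denominator to get the reduced form.

(a²+11a+10)/(a−10)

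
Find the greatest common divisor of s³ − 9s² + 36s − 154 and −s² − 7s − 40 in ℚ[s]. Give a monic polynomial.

1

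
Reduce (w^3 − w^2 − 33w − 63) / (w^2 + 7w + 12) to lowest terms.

(w^2 − 4w − 21)/(w + 4)

Repeated division with remainder:
  w^3 − w^2 − 33w − 63 = (w − 8)(w^2 + 7w + 12) + (11w + 33)
  w^2 + 7w + 12 = ((1/11)w + 4/11)(11w + 33) + (0)
Last nonzero remainder: 11w + 33. Dividing through by 11 gives the monic gcd w + 3.
Cancel w + 3 from numerator and denominator to get the reduced form.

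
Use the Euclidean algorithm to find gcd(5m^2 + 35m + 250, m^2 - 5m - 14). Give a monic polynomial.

Euclidean algorithm in ℚ[m]:
  5m^2 + 35m + 250 = (5)(m^2 - 5m - 14) + (60m + 320)
  m^2 - 5m - 14 = ((1/60)m - 31/180)(60m + 320) + (370/9)
  60m + 320 = ((54/37)m + 288/37)(370/9) + (0)
The last nonzero remainder is the constant 370/9, so the polynomials are coprime and gcd = 1.

1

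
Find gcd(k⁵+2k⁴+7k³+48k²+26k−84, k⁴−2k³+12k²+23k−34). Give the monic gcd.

By polynomial division,
  k⁵+2k⁴+7k³+48k²+26k−84 = (k+4)(k⁴−2k³+12k²+23k−34) + (3k³−23k²−32k+52)
  k⁴−2k³+12k²+23k−34 = ((1/3)k+17/9)(3k³−23k²−32k+52) + ((595/9)k²+(595/9)k−1190/9)
  3k³−23k²−32k+52 = ((27/595)k−234/595)((595/9)k²+(595/9)k−1190/9) + (0)
Last nonzero remainder: (595/9)k²+(595/9)k−1190/9. Dividing through by 595/9 gives the monic gcd k²+k−2.

k²+k−2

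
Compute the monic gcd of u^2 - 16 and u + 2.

1

Apply the Euclidean algorithm:
  u^2 - 16 = (u - 2)(u + 2) + (-12)
  u + 2 = (-(1/12)u - 1/6)(-12) + (0)
The last nonzero remainder is the constant -12, so the polynomials are coprime and gcd = 1.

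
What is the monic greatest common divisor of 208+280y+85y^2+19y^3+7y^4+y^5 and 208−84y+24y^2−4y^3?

13−2y+y^2

Euclidean algorithm in ℚ[y]:
  y^5+7y^4+19y^3+85y^2+280y+208 = (−(1/4)y^2−(13/4)y−19)(−4y^3+24y^2−84y+208) + (320y^2−640y+4160)
  −4y^3+24y^2−84y+208 = (−(1/80)y+1/20)(320y^2−640y+4160) + (0)
Last nonzero remainder: 320y^2−640y+4160. Dividing through by 320 gives the monic gcd y^2−2y+13.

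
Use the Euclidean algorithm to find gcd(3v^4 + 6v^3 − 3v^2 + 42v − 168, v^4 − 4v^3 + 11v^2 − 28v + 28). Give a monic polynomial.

v^3 − 2v^2 + 7v − 14

By polynomial division,
  3v^4 + 6v^3 − 3v^2 + 42v − 168 = (3)(v^4 − 4v^3 + 11v^2 − 28v + 28) + (18v^3 − 36v^2 + 126v − 252)
  v^4 − 4v^3 + 11v^2 − 28v + 28 = ((1/18)v − 1/9)(18v^3 − 36v^2 + 126v − 252) + (0)
Last nonzero remainder: 18v^3 − 36v^2 + 126v − 252. Dividing through by 18 gives the monic gcd v^3 − 2v^2 + 7v − 14.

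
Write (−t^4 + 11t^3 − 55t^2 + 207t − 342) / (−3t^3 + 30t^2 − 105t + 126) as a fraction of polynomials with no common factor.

Euclidean algorithm in ℚ[t]:
  −t^4 + 11t^3 − 55t^2 + 207t − 342 = ((1/3)t − 1/3)(−3t^3 + 30t^2 − 105t + 126) + (−10t^2 + 130t − 300)
  −3t^3 + 30t^2 − 105t + 126 = ((3/10)t + 9/10)(−10t^2 + 130t − 300) + (−132t + 396)
  −10t^2 + 130t − 300 = ((5/66)t − 25/33)(−132t + 396) + (0)
Last nonzero remainder: −132t + 396. Dividing through by −132 gives the monic gcd t − 3.
Cancel t − 3 from numerator and denominator to get the reduced form.

(t^3 − 8t^2 + 31t − 114)/(3t^2 − 21t + 42)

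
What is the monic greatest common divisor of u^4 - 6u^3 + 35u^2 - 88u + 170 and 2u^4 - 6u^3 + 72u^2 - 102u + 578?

Apply the Euclidean algorithm:
  u^4 - 6u^3 + 35u^2 - 88u + 170 = (1/2)(2u^4 - 6u^3 + 72u^2 - 102u + 578) + (-3u^3 - u^2 - 37u - 119)
  2u^4 - 6u^3 + 72u^2 - 102u + 578 = (-(2/3)u + 20/9)(-3u^3 - u^2 - 37u - 119) + ((446/9)u^2 - (892/9)u + 7582/9)
  -3u^3 - u^2 - 37u - 119 = (-(27/446)u - 63/446)((446/9)u^2 - (892/9)u + 7582/9) + (0)
Last nonzero remainder: (446/9)u^2 - (892/9)u + 7582/9. Dividing through by 446/9 gives the monic gcd u^2 - 2u + 17.

u^2 - 2u + 17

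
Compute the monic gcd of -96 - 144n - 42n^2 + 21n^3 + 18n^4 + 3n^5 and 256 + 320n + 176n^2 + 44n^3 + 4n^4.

Repeated division with remainder:
  3n^5 + 18n^4 + 21n^3 - 42n^2 - 144n - 96 = ((3/4)n - 15/4)(4n^4 + 44n^3 + 176n^2 + 320n + 256) + (54n^3 + 378n^2 + 864n + 864)
  4n^4 + 44n^3 + 176n^2 + 320n + 256 = ((2/27)n + 8/27)(54n^3 + 378n^2 + 864n + 864) + (0)
Last nonzero remainder: 54n^3 + 378n^2 + 864n + 864. Dividing through by 54 gives the monic gcd n^3 + 7n^2 + 16n + 16.

16 + 16n + 7n^2 + n^3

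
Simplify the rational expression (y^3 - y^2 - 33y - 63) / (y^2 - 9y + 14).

Repeated division with remainder:
  y^3 - y^2 - 33y - 63 = (y + 8)(y^2 - 9y + 14) + (25y - 175)
  y^2 - 9y + 14 = ((1/25)y - 2/25)(25y - 175) + (0)
Last nonzero remainder: 25y - 175. Dividing through by 25 gives the monic gcd y - 7.
Cancel y - 7 from numerator and denominator to get the reduced form.

(y^2 + 6y + 9)/(y - 2)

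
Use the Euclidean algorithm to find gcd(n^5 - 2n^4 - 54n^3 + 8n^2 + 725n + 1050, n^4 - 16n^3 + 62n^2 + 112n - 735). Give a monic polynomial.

n^3 - 9n^2 - n + 105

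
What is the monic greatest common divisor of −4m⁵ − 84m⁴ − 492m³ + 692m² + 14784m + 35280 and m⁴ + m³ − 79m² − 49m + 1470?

m³ + 8m² − 23m − 210

Repeated division with remainder:
  −4m⁵ − 84m⁴ − 492m³ + 692m² + 14784m + 35280 = (−4m − 80)(m⁴ + m³ − 79m² − 49m + 1470) + (−728m³ − 5824m² + 16744m + 152880)
  m⁴ + m³ − 79m² − 49m + 1470 = (−(1/728)m + 1/104)(−728m³ − 5824m² + 16744m + 152880) + (0)
Last nonzero remainder: −728m³ − 5824m² + 16744m + 152880. Dividing through by −728 gives the monic gcd m³ + 8m² − 23m − 210.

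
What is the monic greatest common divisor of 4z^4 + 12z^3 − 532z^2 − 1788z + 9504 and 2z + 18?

Euclidean algorithm in ℚ[z]:
  4z^4 + 12z^3 − 532z^2 − 1788z + 9504 = (2z^3 − 12z^2 − 158z + 528)(2z + 18) + (0)
Last nonzero remainder: 2z + 18. Dividing through by 2 gives the monic gcd z + 9.

z + 9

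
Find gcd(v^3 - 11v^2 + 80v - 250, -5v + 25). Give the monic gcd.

Euclidean algorithm in ℚ[v]:
  v^3 - 11v^2 + 80v - 250 = (-(1/5)v^2 + (6/5)v - 10)(-5v + 25) + (0)
Last nonzero remainder: -5v + 25. Dividing through by -5 gives the monic gcd v - 5.

v - 5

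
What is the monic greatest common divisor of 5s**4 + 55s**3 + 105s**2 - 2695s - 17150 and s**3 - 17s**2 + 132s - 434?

Repeated division with remainder:
  5s**4 + 55s**3 + 105s**2 - 2695s - 17150 = (5s + 140)(s**3 - 17s**2 + 132s - 434) + (1825s**2 - 19005s + 43610)
  s**3 - 17s**2 + 132s - 434 = ((1/1825)s - 2404/666125)(1825s**2 - 19005s + 43610) + ((5264566/133225)s - 36851962/133225)
  1825s**2 - 19005s + 43610 = ((243135625/5264566)s - 414995875/2632283)((5264566/133225)s - 36851962/133225) + (0)
Last nonzero remainder: (5264566/133225)s - 36851962/133225. Dividing through by 5264566/133225 gives the monic gcd s - 7.

s - 7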